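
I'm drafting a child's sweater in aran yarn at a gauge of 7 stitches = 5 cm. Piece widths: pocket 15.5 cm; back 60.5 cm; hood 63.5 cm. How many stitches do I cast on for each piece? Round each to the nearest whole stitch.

Rate = 7/5 = 1.4 sts per cm.
pocket: 15.5 × 1.4 = 21.70 → 22.
back: 60.5 × 1.4 = 84.70 → 85.
hood: 63.5 × 1.4 = 88.90 → 89.

pocket 22; back 85; hood 89.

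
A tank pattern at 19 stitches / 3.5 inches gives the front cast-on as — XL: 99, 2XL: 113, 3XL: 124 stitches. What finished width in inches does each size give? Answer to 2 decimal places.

19/3.5 = 5.429 sts per in.
XL: 99 / 5.429 = 18.237 → 18.24 in.
2XL: 113 / 5.429 = 20.816 → 20.82 in.
3XL: 124 / 5.429 = 22.842 → 22.84 in.

XL 18.24 inches; 2XL 20.82 inches; 3XL 22.84 inches.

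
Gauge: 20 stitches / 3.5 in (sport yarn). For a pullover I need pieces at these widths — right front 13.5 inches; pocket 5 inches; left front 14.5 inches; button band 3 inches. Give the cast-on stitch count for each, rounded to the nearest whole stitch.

right front 77; pocket 29; left front 83; button band 17.

Rate = 20/3.5 = 5.714 sts per in.
right front: 13.5 × 5.714 = 77.14 → 77.
pocket: 5 × 5.714 = 28.57 → 29.
left front: 14.5 × 5.714 = 82.86 → 83.
button band: 3 × 5.714 = 17.14 → 17.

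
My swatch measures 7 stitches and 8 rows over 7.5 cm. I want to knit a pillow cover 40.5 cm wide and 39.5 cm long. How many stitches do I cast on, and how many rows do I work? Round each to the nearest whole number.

Stitch gauge = 7/7.5 = 0.933 sts/cm; 40.5 × 0.933 = 37.80 → 38 sts.
Row gauge = 8/7.5 = 1.067 rows/cm; 39.5 × 1.067 = 42.13 → 42 rows.

Cast on 38 stitches and work 42 rows.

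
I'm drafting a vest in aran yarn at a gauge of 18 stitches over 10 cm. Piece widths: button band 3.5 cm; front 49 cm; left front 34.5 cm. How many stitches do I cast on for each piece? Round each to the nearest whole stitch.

button band 6; front 88; left front 62.

Rate = 18/10 = 1.8 sts per cm.
button band: 3.5 × 1.8 = 6.30 → 6.
front: 49 × 1.8 = 88.20 → 88.
left front: 34.5 × 1.8 = 62.10 → 62.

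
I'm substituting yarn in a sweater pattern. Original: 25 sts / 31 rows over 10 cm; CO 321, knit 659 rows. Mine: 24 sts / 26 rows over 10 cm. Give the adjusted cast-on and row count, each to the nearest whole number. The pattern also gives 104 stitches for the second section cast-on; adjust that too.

Stitches: 321 × 24/25 = 308.16 → 308.
Rows: 659 × 26/31 = 552.71 → 553.
second section cast-on: 104 × 24/25 = 99.84 → 100.

Cast on 308 stitches; work 553 rows; second section cast-on 100 stitches.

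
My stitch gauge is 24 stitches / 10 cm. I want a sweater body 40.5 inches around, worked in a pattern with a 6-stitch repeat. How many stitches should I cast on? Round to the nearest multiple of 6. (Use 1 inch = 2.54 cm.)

CO 246 sts.

40.5 in = 40.5 × 2.54 = 102.87 cm.
24 / 10 = 2.4 sts/cm.
102.87 × 2.4 = 246.89 sts.
→ 246.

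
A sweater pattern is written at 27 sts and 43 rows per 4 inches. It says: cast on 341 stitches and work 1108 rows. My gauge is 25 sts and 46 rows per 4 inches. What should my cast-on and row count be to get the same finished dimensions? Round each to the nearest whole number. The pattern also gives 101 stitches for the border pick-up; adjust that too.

Stitches: 341 × 25/27 = 315.74 → 316.
Rows: 1108 × 46/43 = 1185.30 → 1185.
border pick-up: 101 × 25/27 = 93.52 → 94.

Cast on 316 stitches; work 1185 rows; border pick-up 94 stitches.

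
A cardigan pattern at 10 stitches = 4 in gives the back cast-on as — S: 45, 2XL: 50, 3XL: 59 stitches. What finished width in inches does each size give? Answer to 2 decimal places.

10/4 = 2.5 sts per in.
S: 45 / 2.5 = 18.000 → 18.00 in.
2XL: 50 / 2.5 = 20.000 → 20.00 in.
3XL: 59 / 2.5 = 23.600 → 23.60 in.

S 18.00 inches; 2XL 20.00 inches; 3XL 23.60 inches.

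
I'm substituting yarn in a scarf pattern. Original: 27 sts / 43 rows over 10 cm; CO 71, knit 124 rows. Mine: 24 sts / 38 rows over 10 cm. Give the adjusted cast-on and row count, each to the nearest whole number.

Cast on 63 stitches; work 110 rows.

Stitches: 71 × 24/27 = 63.11 → 63.
Rows: 124 × 38/43 = 109.58 → 110.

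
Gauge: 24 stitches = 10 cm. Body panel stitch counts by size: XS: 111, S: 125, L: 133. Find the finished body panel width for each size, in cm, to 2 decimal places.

24/10 = 2.4 sts per cm.
XS: 111 / 2.4 = 46.250 → 46.25 cm.
S: 125 / 2.4 = 52.083 → 52.08 cm.
L: 133 / 2.4 = 55.417 → 55.42 cm.

XS 46.25 cm; S 52.08 cm; L 55.42 cm.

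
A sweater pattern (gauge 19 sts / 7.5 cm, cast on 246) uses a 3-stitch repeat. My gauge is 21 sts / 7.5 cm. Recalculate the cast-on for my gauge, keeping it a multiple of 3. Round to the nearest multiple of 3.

246 × 21 / 19 = 271.89.
Nearest multiple of 3: 273.

CO 273 sts.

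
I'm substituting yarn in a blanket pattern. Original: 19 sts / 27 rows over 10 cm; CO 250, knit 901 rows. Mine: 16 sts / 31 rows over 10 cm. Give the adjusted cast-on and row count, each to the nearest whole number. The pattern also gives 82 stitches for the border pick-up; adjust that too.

Cast on 211 stitches; work 1034 rows; border pick-up 69 stitches.

Stitches: 250 × 16/19 = 210.53 → 211.
Rows: 901 × 31/27 = 1034.48 → 1034.
border pick-up: 82 × 16/19 = 69.05 → 69.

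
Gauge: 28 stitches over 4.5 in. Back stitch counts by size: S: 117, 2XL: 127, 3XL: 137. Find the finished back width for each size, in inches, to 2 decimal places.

28/4.5 = 6.222 sts per in.
S: 117 / 6.222 = 18.804 → 18.80 in.
2XL: 127 / 6.222 = 20.411 → 20.41 in.
3XL: 137 / 6.222 = 22.018 → 22.02 in.

S 18.80 inches; 2XL 20.41 inches; 3XL 22.02 inches.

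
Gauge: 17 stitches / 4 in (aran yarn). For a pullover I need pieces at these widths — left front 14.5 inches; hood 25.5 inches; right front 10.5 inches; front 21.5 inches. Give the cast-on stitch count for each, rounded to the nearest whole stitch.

left front 62; hood 108; right front 45; front 91.

Rate = 17/4 = 4.25 sts per in.
left front: 14.5 × 4.25 = 61.62 → 62.
hood: 25.5 × 4.25 = 108.38 → 108.
right front: 10.5 × 4.25 = 44.62 → 45.
front: 21.5 × 4.25 = 91.38 → 91.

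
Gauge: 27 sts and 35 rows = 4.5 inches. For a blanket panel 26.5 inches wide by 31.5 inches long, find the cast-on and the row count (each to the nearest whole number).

Cast on 159 stitches and work 245 rows.

Stitch gauge = 27/4.5 = 6 sts/in; 26.5 × 6 = 159.00 → 159 sts.
Row gauge = 35/4.5 = 7.778 rows/in; 31.5 × 7.778 = 245.00 → 245 rows.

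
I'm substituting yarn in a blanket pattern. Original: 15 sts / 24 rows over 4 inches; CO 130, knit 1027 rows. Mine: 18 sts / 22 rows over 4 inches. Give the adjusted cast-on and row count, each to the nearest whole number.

Stitches: 130 × 18/15 = 156.00 → 156.
Rows: 1027 × 22/24 = 941.42 → 941.

Cast on 156 stitches; work 941 rows.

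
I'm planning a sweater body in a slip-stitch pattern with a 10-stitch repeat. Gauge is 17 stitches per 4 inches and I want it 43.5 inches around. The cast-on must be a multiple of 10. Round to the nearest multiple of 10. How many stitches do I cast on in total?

Cast on 180 stitches.

17 / 4 = 4.25 sts per inch.
43.5 × 4.25 = 184.88 sts.
Nearest multiple of 10: 180.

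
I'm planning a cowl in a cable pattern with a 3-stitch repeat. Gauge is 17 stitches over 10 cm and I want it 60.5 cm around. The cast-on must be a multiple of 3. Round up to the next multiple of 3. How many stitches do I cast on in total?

17 / 10 = 1.7 sts per cm.
60.5 × 1.7 = 102.85 sts.
Next multiple of 3: 105.

105 stitches.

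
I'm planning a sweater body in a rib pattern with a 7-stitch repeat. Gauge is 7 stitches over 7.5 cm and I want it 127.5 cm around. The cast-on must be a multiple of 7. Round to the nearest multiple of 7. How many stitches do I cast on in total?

7 / 7.5 = 0.933 sts per cm.
127.5 × 0.933 = 119.00 sts.
Nearest multiple of 7: 119.

CO 119 sts.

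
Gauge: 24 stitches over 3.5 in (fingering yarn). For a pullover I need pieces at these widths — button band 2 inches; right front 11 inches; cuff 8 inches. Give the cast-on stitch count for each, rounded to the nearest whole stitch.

button band 14; right front 75; cuff 55.

Rate = 24/3.5 = 6.857 sts per in.
button band: 2 × 6.857 = 13.71 → 14.
right front: 11 × 6.857 = 75.43 → 75.
cuff: 8 × 6.857 = 54.86 → 55.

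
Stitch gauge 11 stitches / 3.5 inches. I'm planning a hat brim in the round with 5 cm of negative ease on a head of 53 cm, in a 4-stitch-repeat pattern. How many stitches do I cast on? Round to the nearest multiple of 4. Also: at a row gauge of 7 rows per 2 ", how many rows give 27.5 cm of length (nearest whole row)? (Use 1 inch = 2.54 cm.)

Cast on 60 stitches; work 38 rows.

Finished = 53 − 5 = 48 cm.
48 cm × 1/2.54 = 18.90 inches.
11/3.5 = 3.143 sts per in; 18.90 × 3.143 = 59.39 sts.
Nearest multiple of 4 → 60.
27.5 cm = 10.83 inches; × 3.5 = 37.89 → 38 rows.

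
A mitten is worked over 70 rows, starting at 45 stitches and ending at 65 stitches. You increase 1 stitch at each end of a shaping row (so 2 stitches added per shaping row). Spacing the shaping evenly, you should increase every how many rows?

Increase every 7th row.

Stitches to add: |65 − 45| = 20.
Shaping rows needed: 20 / 2 = 10.
70 rows / 10 = every 7 rows.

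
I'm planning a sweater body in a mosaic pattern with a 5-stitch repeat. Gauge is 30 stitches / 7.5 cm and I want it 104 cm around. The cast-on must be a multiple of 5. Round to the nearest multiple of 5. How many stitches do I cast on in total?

30 / 7.5 = 4 sts per cm.
104 × 4 = 416.00 sts.
Nearest multiple of 5: 415.

415 stitches.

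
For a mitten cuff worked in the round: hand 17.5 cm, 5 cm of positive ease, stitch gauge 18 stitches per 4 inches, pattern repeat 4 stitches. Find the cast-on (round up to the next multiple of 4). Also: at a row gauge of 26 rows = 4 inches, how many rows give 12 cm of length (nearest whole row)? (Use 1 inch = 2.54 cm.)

Cast on 40 stitches; work 31 rows.

Finished = 17.5 + 5 = 22.5 cm.
22.5 cm × 1/2.54 = 8.86 inches.
18/4 = 4.5 sts per in; 8.86 × 4.5 = 39.86 sts.
Next multiple of 4 → 40.
12 cm = 4.72 inches; × 6.5 = 30.71 → 31 rows.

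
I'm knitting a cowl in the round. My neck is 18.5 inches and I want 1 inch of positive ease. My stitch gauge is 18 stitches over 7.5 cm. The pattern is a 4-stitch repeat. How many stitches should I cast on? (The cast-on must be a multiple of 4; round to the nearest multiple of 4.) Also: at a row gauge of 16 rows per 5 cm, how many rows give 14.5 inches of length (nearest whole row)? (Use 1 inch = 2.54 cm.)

Cast on 120 stitches; work 118 rows.

Finished = 18.5 + 1 = 19.5 inches.
19.5 inches × 2.54 = 49.53 cm.
18/7.5 = 2.4 sts per cm; 49.53 × 2.4 = 118.87 sts.
Nearest multiple of 4 → 120.
14.5 inches = 36.83 cm; × 3.2 = 117.86 → 118 rows.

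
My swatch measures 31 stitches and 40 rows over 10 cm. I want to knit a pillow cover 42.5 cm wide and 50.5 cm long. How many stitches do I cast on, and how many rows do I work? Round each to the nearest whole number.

Stitch gauge = 31/10 = 3.1 sts/cm; 42.5 × 3.1 = 131.75 → 132 sts.
Row gauge = 40/10 = 4 rows/cm; 50.5 × 4 = 202.00 → 202 rows.

Cast on 132 stitches and work 202 rows.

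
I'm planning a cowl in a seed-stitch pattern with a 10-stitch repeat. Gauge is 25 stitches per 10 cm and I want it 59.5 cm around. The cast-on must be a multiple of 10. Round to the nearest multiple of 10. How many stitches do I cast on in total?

25 / 10 = 2.5 sts per cm.
59.5 × 2.5 = 148.75 sts.
Nearest multiple of 10: 150.

150 stitches.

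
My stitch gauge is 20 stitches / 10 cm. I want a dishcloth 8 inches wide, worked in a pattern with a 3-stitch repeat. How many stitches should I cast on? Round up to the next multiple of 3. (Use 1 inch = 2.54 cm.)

8 in = 8 × 2.54 = 20.32 cm.
20 / 10 = 2 sts/cm.
20.32 × 2 = 40.64 sts.
→ 42.

Cast on 42 stitches.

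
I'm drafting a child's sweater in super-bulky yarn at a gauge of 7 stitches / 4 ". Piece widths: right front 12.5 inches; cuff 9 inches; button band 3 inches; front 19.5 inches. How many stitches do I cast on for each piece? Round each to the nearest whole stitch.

Rate = 7/4 = 1.75 sts per in.
right front: 12.5 × 1.75 = 21.88 → 22.
cuff: 9 × 1.75 = 15.75 → 16.
button band: 3 × 1.75 = 5.25 → 5.
front: 19.5 × 1.75 = 34.12 → 34.

right front 22; cuff 16; button band 5; front 34.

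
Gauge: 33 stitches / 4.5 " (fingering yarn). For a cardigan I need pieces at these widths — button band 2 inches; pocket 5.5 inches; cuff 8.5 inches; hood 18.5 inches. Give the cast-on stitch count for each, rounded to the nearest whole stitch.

button band 15; pocket 40; cuff 62; hood 136.

Rate = 33/4.5 = 7.333 sts per in.
button band: 2 × 7.333 = 14.67 → 15.
pocket: 5.5 × 7.333 = 40.33 → 40.
cuff: 8.5 × 7.333 = 62.33 → 62.
hood: 18.5 × 7.333 = 135.67 → 136.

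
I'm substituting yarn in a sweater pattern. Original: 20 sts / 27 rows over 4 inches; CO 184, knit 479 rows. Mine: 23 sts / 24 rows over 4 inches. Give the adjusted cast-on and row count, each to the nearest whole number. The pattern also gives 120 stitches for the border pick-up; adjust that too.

Cast on 212 stitches; work 426 rows; border pick-up 138 stitches.

Stitches: 184 × 23/20 = 211.60 → 212.
Rows: 479 × 24/27 = 425.78 → 426.
border pick-up: 120 × 23/20 = 138.00 → 138.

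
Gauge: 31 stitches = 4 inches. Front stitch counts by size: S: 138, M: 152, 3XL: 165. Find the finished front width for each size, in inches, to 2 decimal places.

S 17.81 inches; M 19.61 inches; 3XL 21.29 inches.

31/4 = 7.75 sts per in.
S: 138 / 7.75 = 17.806 → 17.81 in.
M: 152 / 7.75 = 19.613 → 19.61 in.
3XL: 165 / 7.75 = 21.290 → 21.29 in.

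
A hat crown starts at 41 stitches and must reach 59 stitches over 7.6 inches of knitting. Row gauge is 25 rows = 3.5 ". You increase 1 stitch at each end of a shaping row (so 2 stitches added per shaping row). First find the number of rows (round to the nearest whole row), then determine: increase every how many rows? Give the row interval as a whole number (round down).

Rows = 7.6 × 7.143 = 54.3 → 54 rows.
Stitches to add: 18 → 9 shaping rows (at 2 st each).
54 / 9 = 6.00 → every 6 rows.

Increase every 6th row.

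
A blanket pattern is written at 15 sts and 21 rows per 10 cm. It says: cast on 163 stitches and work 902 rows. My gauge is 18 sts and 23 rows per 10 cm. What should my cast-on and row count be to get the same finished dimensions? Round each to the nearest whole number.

Cast on 196 stitches; work 988 rows.

Stitches: 163 × 18/15 = 195.60 → 196.
Rows: 902 × 23/21 = 987.90 → 988.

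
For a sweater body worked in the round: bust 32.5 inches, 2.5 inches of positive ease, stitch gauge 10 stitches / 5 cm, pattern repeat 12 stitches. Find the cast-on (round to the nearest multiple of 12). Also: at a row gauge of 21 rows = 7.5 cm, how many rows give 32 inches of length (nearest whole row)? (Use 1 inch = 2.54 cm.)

Finished = 32.5 + 2.5 = 35 inches.
35 inches × 2.54 = 88.90 cm.
10/5 = 2 sts per cm; 88.90 × 2 = 177.80 sts.
Nearest multiple of 12 → 180.
32 inches = 81.28 cm; × 2.8 = 227.58 → 228 rows.

Cast on 180 stitches; work 228 rows.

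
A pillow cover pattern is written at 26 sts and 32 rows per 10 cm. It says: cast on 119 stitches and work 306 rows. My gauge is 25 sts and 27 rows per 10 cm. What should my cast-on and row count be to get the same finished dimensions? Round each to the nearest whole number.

Cast on 114 stitches; work 258 rows.

Stitches: 119 × 25/26 = 114.42 → 114.
Rows: 306 × 27/32 = 258.19 → 258.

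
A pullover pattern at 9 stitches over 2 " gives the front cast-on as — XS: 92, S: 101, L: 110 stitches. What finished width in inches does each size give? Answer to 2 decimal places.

XS 20.44 inches; S 22.44 inches; L 24.44 inches.

9/2 = 4.5 sts per in.
XS: 92 / 4.5 = 20.444 → 20.44 in.
S: 101 / 4.5 = 22.444 → 22.44 in.
L: 110 / 4.5 = 24.444 → 24.44 in.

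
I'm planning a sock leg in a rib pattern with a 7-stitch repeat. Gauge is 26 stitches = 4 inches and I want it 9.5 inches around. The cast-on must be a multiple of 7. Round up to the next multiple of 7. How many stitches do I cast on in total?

Cast on 63 stitches.

26 / 4 = 6.5 sts per inch.
9.5 × 6.5 = 61.75 sts.
Next multiple of 7: 63.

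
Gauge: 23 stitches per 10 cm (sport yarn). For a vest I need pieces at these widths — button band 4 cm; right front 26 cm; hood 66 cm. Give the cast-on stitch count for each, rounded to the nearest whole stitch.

Rate = 23/10 = 2.3 sts per cm.
button band: 4 × 2.3 = 9.20 → 9.
right front: 26 × 2.3 = 59.80 → 60.
hood: 66 × 2.3 = 151.80 → 152.

button band 9; right front 60; hood 152.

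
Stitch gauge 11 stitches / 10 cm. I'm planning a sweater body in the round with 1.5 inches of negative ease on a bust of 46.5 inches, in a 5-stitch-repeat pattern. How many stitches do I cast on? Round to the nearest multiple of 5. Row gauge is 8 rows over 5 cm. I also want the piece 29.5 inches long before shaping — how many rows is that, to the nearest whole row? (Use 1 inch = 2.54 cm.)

Cast on 125 stitches; work 120 rows.

Finished = 46.5 − 1.5 = 45 inches.
45 inches × 2.54 = 114.30 cm.
11/10 = 1.1 sts per cm; 114.30 × 1.1 = 125.73 sts.
Nearest multiple of 5 → 125.
29.5 inches = 74.93 cm; × 1.6 = 119.89 → 120 rows.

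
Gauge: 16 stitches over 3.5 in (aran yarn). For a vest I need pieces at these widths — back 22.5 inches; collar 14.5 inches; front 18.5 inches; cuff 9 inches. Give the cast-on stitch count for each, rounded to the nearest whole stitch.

Rate = 16/3.5 = 4.571 sts per in.
back: 22.5 × 4.571 = 102.86 → 103.
collar: 14.5 × 4.571 = 66.29 → 66.
front: 18.5 × 4.571 = 84.57 → 85.
cuff: 9 × 4.571 = 41.14 → 41.

back 103; collar 66; front 85; cuff 41.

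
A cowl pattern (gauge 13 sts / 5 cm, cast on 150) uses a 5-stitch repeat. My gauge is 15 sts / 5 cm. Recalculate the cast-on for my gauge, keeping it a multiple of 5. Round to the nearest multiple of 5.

CO 175 sts.

150 × 15 / 13 = 173.08.
Nearest multiple of 5: 175.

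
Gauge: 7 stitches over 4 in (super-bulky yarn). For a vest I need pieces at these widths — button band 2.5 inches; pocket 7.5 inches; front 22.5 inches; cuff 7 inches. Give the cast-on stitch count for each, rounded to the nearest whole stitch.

Rate = 7/4 = 1.75 sts per in.
button band: 2.5 × 1.75 = 4.38 → 4.
pocket: 7.5 × 1.75 = 13.12 → 13.
front: 22.5 × 1.75 = 39.38 → 39.
cuff: 7 × 1.75 = 12.25 → 12.

button band 4; pocket 13; front 39; cuff 12.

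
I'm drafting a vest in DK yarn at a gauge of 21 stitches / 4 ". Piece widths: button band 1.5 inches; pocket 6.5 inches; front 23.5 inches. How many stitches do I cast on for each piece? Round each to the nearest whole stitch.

button band 8; pocket 34; front 123.

Rate = 21/4 = 5.25 sts per in.
button band: 1.5 × 5.25 = 7.88 → 8.
pocket: 6.5 × 5.25 = 34.12 → 34.
front: 23.5 × 5.25 = 123.38 → 123.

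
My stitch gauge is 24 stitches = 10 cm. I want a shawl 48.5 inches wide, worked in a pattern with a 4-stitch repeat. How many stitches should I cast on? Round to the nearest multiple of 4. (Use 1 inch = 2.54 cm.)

48.5 in = 48.5 × 2.54 = 123.19 cm.
24 / 10 = 2.4 sts/cm.
123.19 × 2.4 = 295.66 sts.
→ 296.

296 stitches.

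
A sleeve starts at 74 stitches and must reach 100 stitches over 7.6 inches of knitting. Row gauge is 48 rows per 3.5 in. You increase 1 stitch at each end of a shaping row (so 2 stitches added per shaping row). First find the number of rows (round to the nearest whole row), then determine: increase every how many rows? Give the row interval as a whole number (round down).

Rows = 7.6 × 13.714 = 104.2 → 104 rows.
Stitches to add: 26 → 13 shaping rows (at 2 st each).
104 / 13 = 8.00 → every 8 rows.

Increase every 8th row.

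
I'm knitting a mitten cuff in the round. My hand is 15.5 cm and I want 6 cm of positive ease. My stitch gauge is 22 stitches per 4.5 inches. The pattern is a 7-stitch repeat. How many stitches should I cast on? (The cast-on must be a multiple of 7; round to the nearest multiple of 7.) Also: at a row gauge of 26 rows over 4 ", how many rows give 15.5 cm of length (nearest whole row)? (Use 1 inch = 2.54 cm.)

Cast on 42 stitches; work 40 rows.

Finished = 15.5 + 6 = 21.5 cm.
21.5 cm × 1/2.54 = 8.46 inches.
22/4.5 = 4.889 sts per in; 8.46 × 4.889 = 41.38 sts.
Nearest multiple of 7 → 42.
15.5 cm = 6.10 inches; × 6.5 = 39.67 → 40 rows.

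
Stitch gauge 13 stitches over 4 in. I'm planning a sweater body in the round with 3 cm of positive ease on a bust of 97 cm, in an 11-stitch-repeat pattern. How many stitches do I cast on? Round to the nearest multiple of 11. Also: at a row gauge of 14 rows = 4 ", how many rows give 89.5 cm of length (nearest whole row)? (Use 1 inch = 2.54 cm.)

Finished = 97 + 3 = 100 cm.
100 cm × 1/2.54 = 39.37 inches.
13/4 = 3.25 sts per in; 39.37 × 3.25 = 127.95 sts.
Nearest multiple of 11 → 132.
89.5 cm = 35.24 inches; × 3.5 = 123.33 → 123 rows.

Cast on 132 stitches; work 123 rows.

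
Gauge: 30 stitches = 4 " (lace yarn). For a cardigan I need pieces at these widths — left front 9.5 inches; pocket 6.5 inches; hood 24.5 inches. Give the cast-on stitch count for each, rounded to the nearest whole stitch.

Rate = 30/4 = 7.5 sts per in.
left front: 9.5 × 7.5 = 71.25 → 71.
pocket: 6.5 × 7.5 = 48.75 → 49.
hood: 24.5 × 7.5 = 183.75 → 184.

left front 71; pocket 49; hood 184.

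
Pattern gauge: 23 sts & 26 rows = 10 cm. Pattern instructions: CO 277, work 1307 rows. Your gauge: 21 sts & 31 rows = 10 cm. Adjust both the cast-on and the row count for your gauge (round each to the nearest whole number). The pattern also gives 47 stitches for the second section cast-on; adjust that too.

Cast on 253 stitches; work 1558 rows; second section cast-on 43 stitches.

Stitches: 277 × 21/23 = 252.91 → 253.
Rows: 1307 × 31/26 = 1558.35 → 1558.
second section cast-on: 47 × 21/23 = 42.91 → 43.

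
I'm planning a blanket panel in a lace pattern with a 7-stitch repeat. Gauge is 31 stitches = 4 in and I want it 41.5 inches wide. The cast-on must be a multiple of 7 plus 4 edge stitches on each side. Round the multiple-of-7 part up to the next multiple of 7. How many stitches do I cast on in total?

31 / 4 = 7.75 sts per inch.
41.5 × 7.75 = 321.62 sts.
Less 8 edge sts → 313.62 for the repeat.
Next multiple of 7: 315.
Add back 8 edge sts → 323.

Cast on 323 stitches.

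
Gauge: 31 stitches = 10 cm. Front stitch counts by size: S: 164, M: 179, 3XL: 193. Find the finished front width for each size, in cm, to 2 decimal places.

31/10 = 3.1 sts per cm.
S: 164 / 3.1 = 52.903 → 52.90 cm.
M: 179 / 3.1 = 57.742 → 57.74 cm.
3XL: 193 / 3.1 = 62.258 → 62.26 cm.

S 52.90 cm; M 57.74 cm; 3XL 62.26 cm.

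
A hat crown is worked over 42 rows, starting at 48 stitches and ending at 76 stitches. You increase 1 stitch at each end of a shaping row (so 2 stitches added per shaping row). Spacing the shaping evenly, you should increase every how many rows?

Increase every 3rd row.

Stitches to add: |76 − 48| = 28.
Shaping rows needed: 28 / 2 = 14.
42 rows / 14 = every 3 rows.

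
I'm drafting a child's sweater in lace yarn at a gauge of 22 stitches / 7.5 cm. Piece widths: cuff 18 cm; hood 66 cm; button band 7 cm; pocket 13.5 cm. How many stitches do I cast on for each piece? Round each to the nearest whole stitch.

cuff 53; hood 194; button band 21; pocket 40.

Rate = 22/7.5 = 2.933 sts per cm.
cuff: 18 × 2.933 = 52.80 → 53.
hood: 66 × 2.933 = 193.60 → 194.
button band: 7 × 2.933 = 20.53 → 21.
pocket: 13.5 × 2.933 = 39.60 → 40.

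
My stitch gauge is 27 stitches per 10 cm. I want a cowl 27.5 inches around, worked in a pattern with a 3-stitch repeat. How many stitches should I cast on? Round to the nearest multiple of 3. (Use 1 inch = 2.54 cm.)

27.5 in = 27.5 × 2.54 = 69.85 cm.
27 / 10 = 2.7 sts/cm.
69.85 × 2.7 = 188.59 sts.
→ 189.

189 stitches.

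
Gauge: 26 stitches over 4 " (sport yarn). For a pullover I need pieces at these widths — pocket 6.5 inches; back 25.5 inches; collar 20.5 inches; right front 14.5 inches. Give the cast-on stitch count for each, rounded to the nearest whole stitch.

Rate = 26/4 = 6.5 sts per in.
pocket: 6.5 × 6.5 = 42.25 → 42.
back: 25.5 × 6.5 = 165.75 → 166.
collar: 20.5 × 6.5 = 133.25 → 133.
right front: 14.5 × 6.5 = 94.25 → 94.

pocket 42; back 166; collar 133; right front 94.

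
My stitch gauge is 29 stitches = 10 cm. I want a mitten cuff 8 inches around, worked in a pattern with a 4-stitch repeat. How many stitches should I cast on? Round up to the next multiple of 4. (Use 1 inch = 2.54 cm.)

8 in = 8 × 2.54 = 20.32 cm.
29 / 10 = 2.9 sts/cm.
20.32 × 2.9 = 58.93 sts.
→ 60.

CO 60 sts.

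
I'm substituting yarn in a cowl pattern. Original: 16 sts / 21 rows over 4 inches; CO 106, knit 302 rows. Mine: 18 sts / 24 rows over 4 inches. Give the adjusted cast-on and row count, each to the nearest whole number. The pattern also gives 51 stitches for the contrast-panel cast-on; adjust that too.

Cast on 119 stitches; work 345 rows; contrast-panel cast-on 57 stitches.

Stitches: 106 × 18/16 = 119.25 → 119.
Rows: 302 × 24/21 = 345.14 → 345.
contrast-panel cast-on: 51 × 18/16 = 57.38 → 57.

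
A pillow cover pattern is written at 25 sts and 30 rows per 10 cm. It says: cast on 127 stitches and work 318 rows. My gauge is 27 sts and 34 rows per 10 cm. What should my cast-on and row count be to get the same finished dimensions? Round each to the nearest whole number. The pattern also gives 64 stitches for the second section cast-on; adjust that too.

Stitches: 127 × 27/25 = 137.16 → 137.
Rows: 318 × 34/30 = 360.40 → 360.
second section cast-on: 64 × 27/25 = 69.12 → 69.

Cast on 137 stitches; work 360 rows; second section cast-on 69 stitches.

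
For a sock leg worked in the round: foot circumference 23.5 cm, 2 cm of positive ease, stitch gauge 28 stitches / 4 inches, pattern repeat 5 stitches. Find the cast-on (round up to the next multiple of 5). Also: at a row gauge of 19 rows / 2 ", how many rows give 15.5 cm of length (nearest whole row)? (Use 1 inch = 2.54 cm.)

Finished = 23.5 + 2 = 25.5 cm.
25.5 cm × 1/2.54 = 10.04 inches.
28/4 = 7 sts per in; 10.04 × 7 = 70.28 sts.
Next multiple of 5 → 75.
15.5 cm = 6.10 inches; × 9.5 = 57.97 → 58 rows.

Cast on 75 stitches; work 58 rows.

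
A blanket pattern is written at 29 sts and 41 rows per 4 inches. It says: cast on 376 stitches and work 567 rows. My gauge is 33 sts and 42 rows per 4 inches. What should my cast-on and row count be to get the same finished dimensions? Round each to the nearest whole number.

Cast on 428 stitches; work 581 rows.

Stitches: 376 × 33/29 = 427.86 → 428.
Rows: 567 × 42/41 = 580.83 → 581.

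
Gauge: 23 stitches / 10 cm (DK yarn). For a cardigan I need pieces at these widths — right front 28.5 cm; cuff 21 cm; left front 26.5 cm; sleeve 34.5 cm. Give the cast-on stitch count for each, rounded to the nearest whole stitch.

right front 66; cuff 48; left front 61; sleeve 79.

Rate = 23/10 = 2.3 sts per cm.
right front: 28.5 × 2.3 = 65.55 → 66.
cuff: 21 × 2.3 = 48.30 → 48.
left front: 26.5 × 2.3 = 60.95 → 61.
sleeve: 34.5 × 2.3 = 79.35 → 79.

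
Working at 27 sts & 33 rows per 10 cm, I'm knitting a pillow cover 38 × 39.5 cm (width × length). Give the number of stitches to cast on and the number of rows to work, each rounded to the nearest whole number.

Cast on 103 stitches and work 130 rows.

Stitch gauge = 27/10 = 2.7 sts/cm; 38 × 2.7 = 102.60 → 103 sts.
Row gauge = 33/10 = 3.3 rows/cm; 39.5 × 3.3 = 130.35 → 130 rows.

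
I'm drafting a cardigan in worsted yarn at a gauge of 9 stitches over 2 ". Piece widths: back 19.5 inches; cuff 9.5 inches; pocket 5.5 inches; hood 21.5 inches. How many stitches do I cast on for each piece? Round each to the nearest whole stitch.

back 88; cuff 43; pocket 25; hood 97.

Rate = 9/2 = 4.5 sts per in.
back: 19.5 × 4.5 = 87.75 → 88.
cuff: 9.5 × 4.5 = 42.75 → 43.
pocket: 5.5 × 4.5 = 24.75 → 25.
hood: 21.5 × 4.5 = 96.75 → 97.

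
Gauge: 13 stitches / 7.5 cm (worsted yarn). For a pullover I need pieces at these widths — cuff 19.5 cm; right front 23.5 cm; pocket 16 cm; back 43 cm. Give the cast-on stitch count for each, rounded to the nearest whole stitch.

Rate = 13/7.5 = 1.733 sts per cm.
cuff: 19.5 × 1.733 = 33.80 → 34.
right front: 23.5 × 1.733 = 40.73 → 41.
pocket: 16 × 1.733 = 27.73 → 28.
back: 43 × 1.733 = 74.53 → 75.

cuff 34; right front 41; pocket 28; back 75.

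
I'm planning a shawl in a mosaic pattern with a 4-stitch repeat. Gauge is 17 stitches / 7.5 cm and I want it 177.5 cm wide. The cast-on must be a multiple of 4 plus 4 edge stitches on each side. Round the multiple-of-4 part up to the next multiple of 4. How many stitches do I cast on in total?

Cast on 404 stitches.

17 / 7.5 = 2.267 sts per cm.
177.5 × 2.267 = 402.33 sts.
Less 8 edge sts → 394.33 for the repeat.
Next multiple of 4: 396.
Add back 8 edge sts → 404.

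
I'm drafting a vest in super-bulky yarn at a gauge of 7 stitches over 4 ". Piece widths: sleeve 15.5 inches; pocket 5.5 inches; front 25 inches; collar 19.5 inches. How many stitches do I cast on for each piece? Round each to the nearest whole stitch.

Rate = 7/4 = 1.75 sts per in.
sleeve: 15.5 × 1.75 = 27.12 → 27.
pocket: 5.5 × 1.75 = 9.62 → 10.
front: 25 × 1.75 = 43.75 → 44.
collar: 19.5 × 1.75 = 34.12 → 34.

sleeve 27; pocket 10; front 44; collar 34.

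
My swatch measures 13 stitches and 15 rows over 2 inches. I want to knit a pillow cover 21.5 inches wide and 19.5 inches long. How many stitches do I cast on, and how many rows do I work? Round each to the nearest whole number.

Stitch gauge = 13/2 = 6.5 sts/in; 21.5 × 6.5 = 139.75 → 140 sts.
Row gauge = 15/2 = 7.5 rows/in; 19.5 × 7.5 = 146.25 → 146 rows.

Cast on 140 stitches and work 146 rows.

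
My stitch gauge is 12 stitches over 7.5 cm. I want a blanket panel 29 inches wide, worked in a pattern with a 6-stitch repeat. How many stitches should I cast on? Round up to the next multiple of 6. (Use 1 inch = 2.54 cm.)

Cast on 120 stitches.

29 in = 29 × 2.54 = 73.66 cm.
12 / 7.5 = 1.6 sts/cm.
73.66 × 1.6 = 117.86 sts.
→ 120.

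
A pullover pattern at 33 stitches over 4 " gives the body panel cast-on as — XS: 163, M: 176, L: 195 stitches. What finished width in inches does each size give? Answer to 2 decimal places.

33/4 = 8.25 sts per in.
XS: 163 / 8.25 = 19.758 → 19.76 in.
M: 176 / 8.25 = 21.333 → 21.33 in.
L: 195 / 8.25 = 23.636 → 23.64 in.

XS 19.76 inches; M 21.33 inches; L 23.64 inches.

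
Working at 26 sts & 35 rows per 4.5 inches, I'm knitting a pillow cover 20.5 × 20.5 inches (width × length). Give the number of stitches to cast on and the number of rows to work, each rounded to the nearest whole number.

Stitch gauge = 26/4.5 = 5.778 sts/in; 20.5 × 5.778 = 118.44 → 118 sts.
Row gauge = 35/4.5 = 7.778 rows/in; 20.5 × 7.778 = 159.44 → 159 rows.

Cast on 118 stitches and work 159 rows.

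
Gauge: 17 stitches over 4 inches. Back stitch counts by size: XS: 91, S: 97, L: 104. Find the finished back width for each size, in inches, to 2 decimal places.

XS 21.41 inches; S 22.82 inches; L 24.47 inches.

17/4 = 4.25 sts per in.
XS: 91 / 4.25 = 21.412 → 21.41 in.
S: 97 / 4.25 = 22.824 → 22.82 in.
L: 104 / 4.25 = 24.471 → 24.47 in.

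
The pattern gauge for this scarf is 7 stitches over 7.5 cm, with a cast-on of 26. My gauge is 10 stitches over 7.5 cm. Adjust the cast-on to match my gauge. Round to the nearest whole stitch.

Scale factor = 10 / 7 = 1.429.
26 × 10 / 7 = 37.14 sts.
→ 37 sts.

37 stitches.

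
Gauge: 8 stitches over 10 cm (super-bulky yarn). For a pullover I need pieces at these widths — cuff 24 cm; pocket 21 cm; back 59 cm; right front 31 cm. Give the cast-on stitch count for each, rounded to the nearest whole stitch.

Rate = 8/10 = 0.8 sts per cm.
cuff: 24 × 0.8 = 19.20 → 19.
pocket: 21 × 0.8 = 16.80 → 17.
back: 59 × 0.8 = 47.20 → 47.
right front: 31 × 0.8 = 24.80 → 25.

cuff 19; pocket 17; back 47; right front 25.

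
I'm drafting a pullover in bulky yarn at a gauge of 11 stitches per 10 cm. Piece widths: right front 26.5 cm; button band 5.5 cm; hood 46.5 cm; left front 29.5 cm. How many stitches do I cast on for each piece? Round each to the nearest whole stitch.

right front 29; button band 6; hood 51; left front 32.

Rate = 11/10 = 1.1 sts per cm.
right front: 26.5 × 1.1 = 29.15 → 29.
button band: 5.5 × 1.1 = 6.05 → 6.
hood: 46.5 × 1.1 = 51.15 → 51.
left front: 29.5 × 1.1 = 32.45 → 32.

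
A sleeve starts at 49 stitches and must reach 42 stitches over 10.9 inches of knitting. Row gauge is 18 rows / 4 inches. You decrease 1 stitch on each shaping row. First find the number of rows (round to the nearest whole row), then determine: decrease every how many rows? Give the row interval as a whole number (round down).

Rows = 10.9 × 4.5 = 49.1 → 49 rows.
Stitches to remove: 7 → 7 shaping rows (at 1 st each).
49 / 7 = 7.00 → every 7 rows.

Decrease every 7th row.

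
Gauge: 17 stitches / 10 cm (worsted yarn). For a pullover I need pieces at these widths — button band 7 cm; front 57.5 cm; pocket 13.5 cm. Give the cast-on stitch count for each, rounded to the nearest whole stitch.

button band 12; front 98; pocket 23.

Rate = 17/10 = 1.7 sts per cm.
button band: 7 × 1.7 = 11.90 → 12.
front: 57.5 × 1.7 = 97.75 → 98.
pocket: 13.5 × 1.7 = 22.95 → 23.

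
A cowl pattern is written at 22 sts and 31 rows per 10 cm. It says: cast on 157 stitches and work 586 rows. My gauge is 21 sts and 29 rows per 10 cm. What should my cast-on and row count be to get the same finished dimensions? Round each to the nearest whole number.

Stitches: 157 × 21/22 = 149.86 → 150.
Rows: 586 × 29/31 = 548.19 → 548.

Cast on 150 stitches; work 548 rows.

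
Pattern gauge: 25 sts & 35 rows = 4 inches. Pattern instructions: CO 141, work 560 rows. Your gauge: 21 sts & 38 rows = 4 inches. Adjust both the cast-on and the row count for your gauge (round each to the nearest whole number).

Cast on 118 stitches; work 608 rows.

Stitches: 141 × 21/25 = 118.44 → 118.
Rows: 560 × 38/35 = 608.00 → 608.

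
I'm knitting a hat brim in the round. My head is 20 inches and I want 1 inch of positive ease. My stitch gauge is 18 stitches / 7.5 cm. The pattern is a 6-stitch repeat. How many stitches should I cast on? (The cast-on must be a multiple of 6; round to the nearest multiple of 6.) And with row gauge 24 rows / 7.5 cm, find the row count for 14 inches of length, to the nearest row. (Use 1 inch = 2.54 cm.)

Finished = 20 + 1 = 21 inches.
21 inches × 2.54 = 53.34 cm.
18/7.5 = 2.4 sts per cm; 53.34 × 2.4 = 128.02 sts.
Nearest multiple of 6 → 126.
14 inches = 35.56 cm; × 3.2 = 113.79 → 114 rows.

Cast on 126 stitches; work 114 rows.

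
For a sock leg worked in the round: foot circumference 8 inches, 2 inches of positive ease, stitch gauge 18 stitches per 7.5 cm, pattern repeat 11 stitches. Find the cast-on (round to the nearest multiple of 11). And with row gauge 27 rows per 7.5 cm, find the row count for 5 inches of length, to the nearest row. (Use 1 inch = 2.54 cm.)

Finished = 8 + 2 = 10 inches.
10 inches × 2.54 = 25.40 cm.
18/7.5 = 2.4 sts per cm; 25.40 × 2.4 = 60.96 sts.
Nearest multiple of 11 → 66.
5 inches = 12.70 cm; × 3.6 = 45.72 → 46 rows.

Cast on 66 stitches; work 46 rows.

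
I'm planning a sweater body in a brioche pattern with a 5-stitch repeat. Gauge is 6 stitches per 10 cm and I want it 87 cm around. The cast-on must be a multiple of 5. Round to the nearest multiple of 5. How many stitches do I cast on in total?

6 / 10 = 0.6 sts per cm.
87 × 0.6 = 52.20 sts.
Nearest multiple of 5: 50.

CO 50 sts.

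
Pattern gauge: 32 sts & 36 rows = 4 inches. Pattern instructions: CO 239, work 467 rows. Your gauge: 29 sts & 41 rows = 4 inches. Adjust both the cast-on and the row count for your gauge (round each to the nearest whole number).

Stitches: 239 × 29/32 = 216.59 → 217.
Rows: 467 × 41/36 = 531.86 → 532.

Cast on 217 stitches; work 532 rows.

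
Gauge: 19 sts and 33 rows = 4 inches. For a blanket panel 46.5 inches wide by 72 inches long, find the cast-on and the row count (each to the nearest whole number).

Stitch gauge = 19/4 = 4.75 sts/in; 46.5 × 4.75 = 220.88 → 221 sts.
Row gauge = 33/4 = 8.25 rows/in; 72 × 8.25 = 594.00 → 594 rows.

Cast on 221 stitches and work 594 rows.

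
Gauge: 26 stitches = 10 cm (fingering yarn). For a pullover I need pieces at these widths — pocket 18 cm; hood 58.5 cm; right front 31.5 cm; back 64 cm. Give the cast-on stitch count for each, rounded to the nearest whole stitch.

pocket 47; hood 152; right front 82; back 166.

Rate = 26/10 = 2.6 sts per cm.
pocket: 18 × 2.6 = 46.80 → 47.
hood: 58.5 × 2.6 = 152.10 → 152.
right front: 31.5 × 2.6 = 81.90 → 82.
back: 64 × 2.6 = 166.40 → 166.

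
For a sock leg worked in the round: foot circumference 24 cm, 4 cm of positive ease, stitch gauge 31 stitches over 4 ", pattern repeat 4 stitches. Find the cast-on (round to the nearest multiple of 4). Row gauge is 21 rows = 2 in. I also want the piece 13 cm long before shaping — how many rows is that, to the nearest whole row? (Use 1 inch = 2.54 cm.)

Cast on 84 stitches; work 54 rows.

Finished = 24 + 4 = 28 cm.
28 cm × 1/2.54 = 11.02 inches.
31/4 = 7.75 sts per in; 11.02 × 7.75 = 85.43 sts.
Nearest multiple of 4 → 84.
13 cm = 5.12 inches; × 10.5 = 53.74 → 54 rows.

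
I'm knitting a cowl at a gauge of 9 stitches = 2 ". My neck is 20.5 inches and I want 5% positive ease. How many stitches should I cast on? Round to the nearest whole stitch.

Finished = 20.5 × 1.05 = 21.52 in.
9 / 2 = 4.5 sts per inch.
21.52 × 4.5 = 96.86 sts.
→ 97 sts.

Cast on 97 stitches.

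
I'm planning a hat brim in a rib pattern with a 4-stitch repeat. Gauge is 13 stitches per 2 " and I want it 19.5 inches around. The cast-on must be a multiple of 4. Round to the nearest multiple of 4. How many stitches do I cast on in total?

13 / 2 = 6.5 sts per inch.
19.5 × 6.5 = 126.75 sts.
Nearest multiple of 4: 128.

128 stitches.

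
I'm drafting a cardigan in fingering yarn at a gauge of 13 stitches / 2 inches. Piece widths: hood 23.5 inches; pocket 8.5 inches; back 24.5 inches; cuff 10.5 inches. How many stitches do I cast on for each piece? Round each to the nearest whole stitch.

hood 153; pocket 55; back 159; cuff 68.

Rate = 13/2 = 6.5 sts per in.
hood: 23.5 × 6.5 = 152.75 → 153.
pocket: 8.5 × 6.5 = 55.25 → 55.
back: 24.5 × 6.5 = 159.25 → 159.
cuff: 10.5 × 6.5 = 68.25 → 68.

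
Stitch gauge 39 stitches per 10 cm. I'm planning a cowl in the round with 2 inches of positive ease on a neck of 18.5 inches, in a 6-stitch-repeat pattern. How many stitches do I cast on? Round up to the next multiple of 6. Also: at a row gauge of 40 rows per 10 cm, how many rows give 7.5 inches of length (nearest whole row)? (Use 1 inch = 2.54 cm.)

Cast on 204 stitches; work 76 rows.

Finished = 18.5 + 2 = 20.5 inches.
20.5 inches × 2.54 = 52.07 cm.
39/10 = 3.9 sts per cm; 52.07 × 3.9 = 203.07 sts.
Next multiple of 6 → 204.
7.5 inches = 19.05 cm; × 4 = 76.20 → 76 rows.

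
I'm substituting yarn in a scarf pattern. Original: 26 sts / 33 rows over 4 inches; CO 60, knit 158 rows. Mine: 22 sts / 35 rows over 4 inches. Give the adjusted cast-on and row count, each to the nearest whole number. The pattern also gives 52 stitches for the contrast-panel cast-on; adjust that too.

Cast on 51 stitches; work 168 rows; contrast-panel cast-on 44 stitches.

Stitches: 60 × 22/26 = 50.77 → 51.
Rows: 158 × 35/33 = 167.58 → 168.
contrast-panel cast-on: 52 × 22/26 = 44.00 → 44.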